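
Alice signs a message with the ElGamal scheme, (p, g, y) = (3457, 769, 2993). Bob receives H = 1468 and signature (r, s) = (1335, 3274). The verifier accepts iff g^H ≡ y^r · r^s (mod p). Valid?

no

Left side g^H mod p:
Squares mod 3457: 769^1≡769, 769^2≡214, 769^4≡855, 769^8≡1598, 769^16≡2338, 769^32≡727, 769^64≡3065, 769^128≡1556, 769^256≡1236, 769^512≡3159, 769^1024≡2379
1468 = 1024 + 256 + 128 + 32 + 16 + 8 + 4, so 769^1468 ≡ 2379·1236·1556·727·2338·1598·855 ≡ 2985 (mod 3457)
Right side y^r · r^s mod p:
Squares mod 3457: 2993^1≡2993, 2993^2≡962, 2993^4≡2425, 2993^8≡268, 2993^16≡2684, 2993^32≡2925, 2993^64≡3007, 2993^128≡1994, 2993^256≡486, 2993^512≡1120, 2993^1024≡2966
1335 = 1024 + 256 + 32 + 16 + 4 + 2 + 1, so 2993^1335 ≡ 2966·486·2925·2684·2425·962·2993 ≡ 2147 (mod 3457)
Squares mod 3457: 1335^1≡1335, 1335^2≡1870, 1335^4≡1873, 1335^8≡2731, 1335^16≡1612, 1335^32≡2337, 1335^64≡2966, 1335^128≡2548, 1335^256≡58, 1335^512≡3364, 1335^1024≡1735, 1335^2048≡2635
3274 = 2048 + 1024 + 128 + 64 + 8 + 2, so 1335^3274 ≡ 2635·1735·2548·2966·2731·1870 ≡ 3318 (mod 3457)
2147·3318 = 7123746 ≡ 2326 (mod 3457)
2985 ≠ 2326, so verification fails.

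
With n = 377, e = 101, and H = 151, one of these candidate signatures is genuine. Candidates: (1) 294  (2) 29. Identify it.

1

Candidate 1: Squares mod 377: 294^1≡294, 294^2≡103, 294^4≡53, 294^8≡170, 294^16≡248, 294^32≡53, 294^64≡170; 101 = 64 + 32 + 4 + 1, so 294^101 ≡ 170·53·53·294 ≡ 151 (mod 377)
  → matches H = 151
Candidate 2: Squares mod 377: 29^1≡29, 29^2≡87, 29^4≡29, 29^8≡87, 29^16≡29, 29^32≡87, 29^64≡29; 101 = 64 + 32 + 4 + 1, so 29^101 ≡ 29·87·29·29 ≡ 87 (mod 377)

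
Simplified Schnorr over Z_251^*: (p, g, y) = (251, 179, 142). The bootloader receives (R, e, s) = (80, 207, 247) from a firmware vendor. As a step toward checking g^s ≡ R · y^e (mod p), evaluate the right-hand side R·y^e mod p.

114

142^2 = 20164 ≡ 84
142^4 ≡ 84^2 = 7056 ≡ 28
142^8 ≡ 28^2 = 784 ≡ 31
142^16 ≡ 31^2 = 961 ≡ 208
142^32 ≡ 208^2 = 43264 ≡ 92
142^64 ≡ 92^2 = 8464 ≡ 181
142^128 ≡ 181^2 = 32761 ≡ 131
207 = 128 + 64 + 8 + 4 + 2 + 1, so 142^207 ≡ 131·181·31·28·84·142 ≡ 83 (mod 251)
R · y^e ≡ 80·83 = 6640 ≡ 114 (mod 251)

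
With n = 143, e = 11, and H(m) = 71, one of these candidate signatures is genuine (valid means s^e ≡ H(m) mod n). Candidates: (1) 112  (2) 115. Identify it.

2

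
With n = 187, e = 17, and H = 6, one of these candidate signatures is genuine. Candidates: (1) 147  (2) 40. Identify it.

2

Candidate 1: 147^2 = 21609 ≡ 104; 147^4 ≡ 104^2 = 10816 ≡ 157; 147^8 ≡ 157^2 = 24649 ≡ 152; 147^16 ≡ 152^2 = 23104 ≡ 103; 17 = 16 + 1, so 147^17 ≡ 103·147 ≡ 181 (mod 187)
Candidate 2: 40^2 = 1600 ≡ 104; 40^4 ≡ 104^2 = 10816 ≡ 157; 40^8 ≡ 157^2 = 24649 ≡ 152; 40^16 ≡ 152^2 = 23104 ≡ 103; 17 = 16 + 1, so 40^17 ≡ 103·40 ≡ 6 (mod 187)
  → matches H = 6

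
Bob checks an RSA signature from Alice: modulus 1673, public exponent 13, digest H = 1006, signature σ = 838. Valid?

yes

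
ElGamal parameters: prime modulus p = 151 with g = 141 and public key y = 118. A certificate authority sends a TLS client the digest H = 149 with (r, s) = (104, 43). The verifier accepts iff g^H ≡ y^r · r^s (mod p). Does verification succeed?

passes

Left side g^H mod p:
Squares mod 151: 141^1≡141, 141^2≡100, 141^4≡34, 141^8≡99, 141^16≡137, 141^32≡45, 141^64≡62, 141^128≡69
149 = 128 + 16 + 4 + 1, so 141^149 ≡ 69·137·34·141 ≡ 15 (mod 151)
Right side y^r · r^s mod p:
Squares mod 151: 118^1≡118, 118^2≡32, 118^4≡118, 118^8≡32, 118^16≡118, 118^32≡32, 118^64≡118
104 = 64 + 32 + 8, so 118^104 ≡ 118·32·32 ≡ 32 (mod 151)
Squares mod 151: 104^1≡104, 104^2≡95, 104^4≡116, 104^8≡17, 104^16≡138, 104^32≡18
43 = 32 + 8 + 2 + 1, so 104^43 ≡ 18·17·95·104 ≡ 109 (mod 151)
32·109 = 3488 ≡ 15 (mod 151)
15 ≡ 15 (mod 151), so the signature is genuine.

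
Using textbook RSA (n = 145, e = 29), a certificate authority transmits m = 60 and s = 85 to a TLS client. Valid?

s^29 mod 145 = 85
s^29 mod 145 = 85, but m = 60.

no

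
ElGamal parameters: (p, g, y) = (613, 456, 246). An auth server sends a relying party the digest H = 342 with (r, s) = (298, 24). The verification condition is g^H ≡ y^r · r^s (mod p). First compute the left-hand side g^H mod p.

456^342 mod 613 = 416

416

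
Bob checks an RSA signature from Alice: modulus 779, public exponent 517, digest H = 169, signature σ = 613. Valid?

yes

σ^2 ≡ 613^2 = 375769 ≡ 291
σ^4 ≡ 291^2 = 84681 ≡ 549
σ^8 ≡ 549^2 = 301401 ≡ 707
σ^16 ≡ 707^2 = 499849 ≡ 510
σ^32 ≡ 510^2 = 260100 ≡ 693
σ^64 ≡ 693^2 = 480249 ≡ 385
σ^128 ≡ 385^2 = 148225 ≡ 215
σ^256 ≡ 215^2 = 46225 ≡ 264
σ^512 ≡ 264^2 = 69696 ≡ 365
517 = 512 + 4 + 1, so σ^517 ≡ 365·549·613 ≡ 169 (mod 779)
σ^517 mod 779 = 169 matches H.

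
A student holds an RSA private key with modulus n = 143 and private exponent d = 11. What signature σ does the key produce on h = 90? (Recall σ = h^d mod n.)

Squares mod 143: h^1≡90, h^2≡92, h^4≡27, h^8≡14
11 = 8 + 2 + 1, so h^11 ≡ 14·92·90 ≡ 90 (mod 143)

90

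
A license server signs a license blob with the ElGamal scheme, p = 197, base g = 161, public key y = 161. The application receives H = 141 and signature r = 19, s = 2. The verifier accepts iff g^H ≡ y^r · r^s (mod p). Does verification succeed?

Left side g^H mod p:
161^2 = 25921 ≡ 114
161^4 ≡ 114^2 = 12996 ≡ 191
161^8 ≡ 191^2 = 36481 ≡ 36
161^16 ≡ 36^2 = 1296 ≡ 114
161^32 ≡ 114^2 = 12996 ≡ 191
161^64 ≡ 191^2 = 36481 ≡ 36
161^128 ≡ 36^2 = 1296 ≡ 114
141 = 128 + 8 + 4 + 1, so 161^141 ≡ 114·36·191·161 ≡ 161 (mod 197)
Right side y^r · r^s mod p:
161^2 = 25921 ≡ 114
161^4 ≡ 114^2 = 12996 ≡ 191
161^8 ≡ 191^2 = 36481 ≡ 36
161^16 ≡ 36^2 = 1296 ≡ 114
19 = 16 + 2 + 1, so 161^19 ≡ 114·114·161 ≡ 19 (mod 197)
19^2 = 361 ≡ 164
19·164 = 3116 ≡ 161 (mod 197)
161 ≡ 161 (mod 197), so the signature is genuine.

passes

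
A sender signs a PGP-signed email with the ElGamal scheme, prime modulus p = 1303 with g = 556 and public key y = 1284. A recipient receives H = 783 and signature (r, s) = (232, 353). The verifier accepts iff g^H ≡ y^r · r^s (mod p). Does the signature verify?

Left side g^H mod p:
556^2 = 309136 ≡ 325
556^4 ≡ 325^2 = 105625 ≡ 82
556^8 ≡ 82^2 = 6724 ≡ 209
556^16 ≡ 209^2 = 43681 ≡ 682
556^32 ≡ 682^2 = 465124 ≡ 1256
556^64 ≡ 1256^2 = 1577536 ≡ 906
556^128 ≡ 906^2 = 820836 ≡ 1249
556^256 ≡ 1249^2 = 1560001 ≡ 310
556^512 ≡ 310^2 = 96100 ≡ 981
783 = 512 + 256 + 8 + 4 + 2 + 1, so 556^783 ≡ 981·310·209·82·325·556 ≡ 519 (mod 1303)
Right side y^r · r^s mod p:
1284^2 = 1648656 ≡ 361
1284^4 ≡ 361^2 = 130321 ≡ 21
1284^8 ≡ 21^2 = 441
1284^16 ≡ 441^2 = 194481 ≡ 334
1284^32 ≡ 334^2 = 111556 ≡ 801
1284^64 ≡ 801^2 = 641601 ≡ 525
1284^128 ≡ 525^2 = 275625 ≡ 692
232 = 128 + 64 + 32 + 8, so 1284^232 ≡ 692·525·801·441 ≡ 936 (mod 1303)
232^2 = 53824 ≡ 401
232^4 ≡ 401^2 = 160801 ≡ 532
232^8 ≡ 532^2 = 283024 ≡ 273
232^16 ≡ 273^2 = 74529 ≡ 258
232^32 ≡ 258^2 = 66564 ≡ 111
232^64 ≡ 111^2 = 12321 ≡ 594
232^128 ≡ 594^2 = 352836 ≡ 1026
232^256 ≡ 1026^2 = 1052676 ≡ 1155
353 = 256 + 64 + 32 + 1, so 232^353 ≡ 1155·594·111·232 ≡ 556 (mod 1303)
936·556 = 520416 ≡ 519 (mod 1303)
519 ≡ 519 (mod 1303), so the signature is genuine.

verifies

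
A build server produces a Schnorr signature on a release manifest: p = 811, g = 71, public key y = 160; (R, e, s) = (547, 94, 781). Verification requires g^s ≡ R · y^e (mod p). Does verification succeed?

g^s mod p:
71^781 mod 811 = 497
R · y^e mod p:
160^94 mod 811 = 275
547·275 = 150425 ≡ 390 (mod 811)
497 ≠ 390; the check fails.

fails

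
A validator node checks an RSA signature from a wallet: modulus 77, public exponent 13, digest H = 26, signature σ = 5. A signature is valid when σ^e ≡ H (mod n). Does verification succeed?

passes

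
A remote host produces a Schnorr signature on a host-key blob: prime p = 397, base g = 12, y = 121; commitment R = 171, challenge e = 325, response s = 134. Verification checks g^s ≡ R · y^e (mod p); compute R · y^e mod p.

121^325 mod 397 = 154
R · y^e ≡ 171·154 = 26334 ≡ 132 (mod 397)

132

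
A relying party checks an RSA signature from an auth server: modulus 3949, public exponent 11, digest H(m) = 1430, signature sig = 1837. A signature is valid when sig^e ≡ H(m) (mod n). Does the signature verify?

Squares mod 3949: sig^1≡1837, sig^2≡2123, sig^4≡1320, sig^8≡891
11 = 8 + 2 + 1, so sig^11 ≡ 891·2123·1837 ≡ 924 (mod 3949)
The recovered value 924 does not match the digest 1430.

does not verify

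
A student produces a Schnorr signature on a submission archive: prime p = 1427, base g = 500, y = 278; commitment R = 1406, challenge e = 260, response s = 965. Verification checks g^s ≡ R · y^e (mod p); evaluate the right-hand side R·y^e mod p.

540

Squares mod 1427: 278^1≡278, 278^2≡226, 278^4≡1131, 278^8≡569, 278^16≡1259, 278^32≡1111, 278^64≡1393, 278^128≡1156, 278^256≡664
260 = 256 + 4, so 278^260 ≡ 664·1131 ≡ 382 (mod 1427)
R · y^e ≡ 1406·382 = 537092 ≡ 540 (mod 1427)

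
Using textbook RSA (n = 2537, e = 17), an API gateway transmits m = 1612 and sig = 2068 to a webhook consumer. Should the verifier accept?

accept

sig^2 ≡ 2068^2 = 4276624 ≡ 1779
sig^4 ≡ 1779^2 = 3164841 ≡ 1202
sig^8 ≡ 1202^2 = 1444804 ≡ 1251
sig^16 ≡ 1251^2 = 1565001 ≡ 2209
17 = 16 + 1, so sig^17 ≡ 2209·2068 ≡ 1612 (mod 2537)
sig^17 mod 2537 = 1612 matches m.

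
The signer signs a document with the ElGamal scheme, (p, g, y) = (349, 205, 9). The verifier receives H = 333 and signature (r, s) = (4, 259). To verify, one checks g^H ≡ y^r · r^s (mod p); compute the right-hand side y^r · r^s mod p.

48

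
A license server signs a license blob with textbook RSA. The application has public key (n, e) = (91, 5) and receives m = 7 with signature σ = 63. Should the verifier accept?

accept

σ^2 ≡ 63^2 = 3969 ≡ 56
σ^4 ≡ 56^2 = 3136 ≡ 42
5 = 4 + 1, so σ^5 ≡ 42·63 ≡ 7 (mod 91)
σ^5 mod 91 = 7 matches m.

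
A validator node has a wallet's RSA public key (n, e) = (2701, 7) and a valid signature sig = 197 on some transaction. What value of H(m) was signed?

1304

sig^2 ≡ 197^2 = 38809 ≡ 995
sig^4 ≡ 995^2 = 990025 ≡ 1459
7 = 4 + 2 + 1, so sig^7 ≡ 1459·995·197 ≡ 1304 (mod 2701)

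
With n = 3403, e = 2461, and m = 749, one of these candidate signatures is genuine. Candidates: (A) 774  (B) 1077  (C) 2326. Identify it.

Candidate A: Squares mod 3403: 774^1≡774, 774^2≡148, 774^4≡1486, 774^8≡3052, 774^16≡693, 774^32≡426, 774^64≡1117, 774^128≡2191, 774^256≡2251, 774^512≡3337, 774^1024≡953, 774^2048≡3011; 2461 = 2048 + 256 + 128 + 16 + 8 + 4 + 1, so 774^2461 ≡ 3011·2251·2191·693·3052·1486·774 ≡ 774 (mod 3403)
Candidate B: Squares mod 3403: 1077^1≡1077, 1077^2≡2909, 1077^4≡2423, 1077^8≡754, 1077^16≡215, 1077^32≡1986, 1077^64≡119, 1077^128≡549, 1077^256≡1937, 1077^512≡1863, 1077^1024≡3112, 1077^2048≡3009; 2461 = 2048 + 256 + 128 + 16 + 8 + 4 + 1, so 1077^2461 ≡ 3009·1937·549·215·754·2423·1077 ≡ 2654 (mod 3403)
Candidate C: Squares mod 3403: 2326^1≡2326, 2326^2≡2909, 2326^4≡2423, 2326^8≡754, 2326^16≡215, 2326^32≡1986, 2326^64≡119, 2326^128≡549, 2326^256≡1937, 2326^512≡1863, 2326^1024≡3112, 2326^2048≡3009; 2461 = 2048 + 256 + 128 + 16 + 8 + 4 + 1, so 2326^2461 ≡ 3009·1937·549·215·754·2423·2326 ≡ 749 (mod 3403)
  → matches m = 749

C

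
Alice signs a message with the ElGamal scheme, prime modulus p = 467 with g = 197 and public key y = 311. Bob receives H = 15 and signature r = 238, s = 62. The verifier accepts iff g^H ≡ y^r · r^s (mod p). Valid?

Left side g^H mod p:
197^2 = 38809 ≡ 48
197^4 ≡ 48^2 = 2304 ≡ 436
197^8 ≡ 436^2 = 190096 ≡ 27
15 = 8 + 4 + 2 + 1, so 197^15 ≡ 27·436·48·197 ≡ 44 (mod 467)
Right side y^r · r^s mod p:
311^2 = 96721 ≡ 52
311^4 ≡ 52^2 = 2704 ≡ 369
311^8 ≡ 369^2 = 136161 ≡ 264
311^16 ≡ 264^2 = 69696 ≡ 113
311^32 ≡ 113^2 = 12769 ≡ 160
311^64 ≡ 160^2 = 25600 ≡ 382
311^128 ≡ 382^2 = 145924 ≡ 220
238 = 128 + 64 + 32 + 8 + 4 + 2, so 311^238 ≡ 220·382·160·264·369·52 ≡ 123 (mod 467)
238^2 = 56644 ≡ 137
238^4 ≡ 137^2 = 18769 ≡ 89
238^8 ≡ 89^2 = 7921 ≡ 449
238^16 ≡ 449^2 = 201601 ≡ 324
238^32 ≡ 324^2 = 104976 ≡ 368
62 = 32 + 16 + 8 + 4 + 2, so 238^62 ≡ 368·324·449·89·137 ≡ 17 (mod 467)
123·17 = 2091 ≡ 223 (mod 467)
44 ≠ 223, so verification fails.

no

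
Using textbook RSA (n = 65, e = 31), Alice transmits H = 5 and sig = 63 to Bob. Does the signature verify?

does not verify

sig^2 ≡ 63^2 = 3969 ≡ 4
sig^4 ≡ 4^2 = 16
sig^8 ≡ 16^2 = 256 ≡ 61
sig^16 ≡ 61^2 = 3721 ≡ 16
31 = 16 + 8 + 4 + 2 + 1, so sig^31 ≡ 16·61·16·4·63 ≡ 2 (mod 65)
2 ≠ 5, so verification fails.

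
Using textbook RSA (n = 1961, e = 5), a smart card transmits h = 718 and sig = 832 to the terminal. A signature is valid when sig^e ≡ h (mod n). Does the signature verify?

verifies

Squares mod 1961: sig^1≡832, sig^2≡1952, sig^4≡81
5 = 4 + 1, so sig^5 ≡ 81·832 ≡ 718 (mod 1961)
718 = h, so the signature checks out.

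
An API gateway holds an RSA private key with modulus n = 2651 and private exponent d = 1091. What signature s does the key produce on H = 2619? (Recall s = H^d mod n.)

Squares mod 2651: H^1≡2619, H^2≡1024, H^4≡1431, H^8≡1189, H^16≡738, H^32≡1189, H^64≡738, H^128≡1189, H^256≡738, H^512≡1189, H^1024≡738
1091 = 1024 + 64 + 2 + 1, so H^1091 ≡ 738·738·1024·2619 ≡ 595 (mod 2651)

595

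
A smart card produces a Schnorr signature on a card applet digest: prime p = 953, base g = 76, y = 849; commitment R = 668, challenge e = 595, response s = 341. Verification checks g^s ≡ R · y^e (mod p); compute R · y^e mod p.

285

849^2 = 720801 ≡ 333
849^4 ≡ 333^2 = 110889 ≡ 341
849^8 ≡ 341^2 = 116281 ≡ 15
849^16 ≡ 15^2 = 225
849^32 ≡ 225^2 = 50625 ≡ 116
849^64 ≡ 116^2 = 13456 ≡ 114
849^128 ≡ 114^2 = 12996 ≡ 607
849^256 ≡ 607^2 = 368449 ≡ 591
849^512 ≡ 591^2 = 349281 ≡ 483
595 = 512 + 64 + 16 + 2 + 1, so 849^595 ≡ 483·114·225·333·849 ≡ 952 (mod 953)
R · y^e ≡ 668·952 = 635936 ≡ 285 (mod 953)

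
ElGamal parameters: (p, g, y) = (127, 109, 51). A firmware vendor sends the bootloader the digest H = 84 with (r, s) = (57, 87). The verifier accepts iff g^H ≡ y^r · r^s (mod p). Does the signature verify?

verifies

Left side g^H mod p:
109^2 = 11881 ≡ 70
109^4 ≡ 70^2 = 4900 ≡ 74
109^8 ≡ 74^2 = 5476 ≡ 15
109^16 ≡ 15^2 = 225 ≡ 98
109^32 ≡ 98^2 = 9604 ≡ 79
109^64 ≡ 79^2 = 6241 ≡ 18
84 = 64 + 16 + 4, so 109^84 ≡ 18·98·74 ≡ 107 (mod 127)
Right side y^r · r^s mod p:
51^2 = 2601 ≡ 61
51^4 ≡ 61^2 = 3721 ≡ 38
51^8 ≡ 38^2 = 1444 ≡ 47
51^16 ≡ 47^2 = 2209 ≡ 50
51^32 ≡ 50^2 = 2500 ≡ 87
57 = 32 + 16 + 8 + 1, so 51^57 ≡ 87·50·47·51 ≡ 123 (mod 127)
57^2 = 3249 ≡ 74
57^4 ≡ 74^2 = 5476 ≡ 15
57^8 ≡ 15^2 = 225 ≡ 98
57^16 ≡ 98^2 = 9604 ≡ 79
57^32 ≡ 79^2 = 6241 ≡ 18
57^64 ≡ 18^2 = 324 ≡ 70
87 = 64 + 16 + 4 + 2 + 1, so 57^87 ≡ 70·79·15·74·57 ≡ 5 (mod 127)
123·5 = 615 ≡ 107 (mod 127)
107 ≡ 107 (mod 127), so the signature is genuine.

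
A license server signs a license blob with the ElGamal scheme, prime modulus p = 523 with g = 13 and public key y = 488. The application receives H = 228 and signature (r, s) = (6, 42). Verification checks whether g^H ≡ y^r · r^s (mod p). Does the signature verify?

verifies

Left side g^H mod p:
13^2 = 169
13^4 ≡ 169^2 = 28561 ≡ 319
13^8 ≡ 319^2 = 101761 ≡ 299
13^16 ≡ 299^2 = 89401 ≡ 491
13^32 ≡ 491^2 = 241081 ≡ 501
13^64 ≡ 501^2 = 251001 ≡ 484
13^128 ≡ 484^2 = 234256 ≡ 475
228 = 128 + 64 + 32 + 4, so 13^228 ≡ 475·484·501·319 ≡ 64 (mod 523)
Right side y^r · r^s mod p:
488^2 = 238144 ≡ 179
488^4 ≡ 179^2 = 32041 ≡ 138
6 = 4 + 2, so 488^6 ≡ 138·179 ≡ 121 (mod 523)
6^2 = 36
6^4 ≡ 36^2 = 1296 ≡ 250
6^8 ≡ 250^2 = 62500 ≡ 263
6^16 ≡ 263^2 = 69169 ≡ 133
6^32 ≡ 133^2 = 17689 ≡ 430
42 = 32 + 8 + 2, so 6^42 ≡ 430·263·36 ≡ 208 (mod 523)
121·208 = 25168 ≡ 64 (mod 523)
64 ≡ 64 (mod 523), so the signature is genuine.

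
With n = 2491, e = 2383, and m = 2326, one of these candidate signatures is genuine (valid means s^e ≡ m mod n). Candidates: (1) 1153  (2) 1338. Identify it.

2

Candidate 1: Squares mod 2491: 1153^1≡1153, 1153^2≡1706, 1153^4≡948, 1153^8≡1944, 1153^16≡289, 1153^32≡1318, 1153^64≡897, 1153^128≡16, 1153^256≡256, 1153^512≡770, 1153^1024≡42, 1153^2048≡1764; 2383 = 2048 + 256 + 64 + 8 + 4 + 2 + 1, so 1153^2383 ≡ 1764·256·897·1944·948·1706·1153 ≡ 165 (mod 2491)
Candidate 2: Squares mod 2491: 1338^1≡1338, 1338^2≡1706, 1338^4≡948, 1338^8≡1944, 1338^16≡289, 1338^32≡1318, 1338^64≡897, 1338^128≡16, 1338^256≡256, 1338^512≡770, 1338^1024≡42, 1338^2048≡1764; 2383 = 2048 + 256 + 64 + 8 + 4 + 2 + 1, so 1338^2383 ≡ 1764·256·897·1944·948·1706·1338 ≡ 2326 (mod 2491)
  → matches m = 2326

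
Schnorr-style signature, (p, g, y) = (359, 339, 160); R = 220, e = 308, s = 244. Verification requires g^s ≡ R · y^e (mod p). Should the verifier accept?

accept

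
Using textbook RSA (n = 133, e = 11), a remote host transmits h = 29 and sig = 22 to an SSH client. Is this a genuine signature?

genuine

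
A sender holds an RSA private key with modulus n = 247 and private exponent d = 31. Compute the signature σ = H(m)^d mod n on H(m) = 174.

(H(m))^31 mod 247 = 242

242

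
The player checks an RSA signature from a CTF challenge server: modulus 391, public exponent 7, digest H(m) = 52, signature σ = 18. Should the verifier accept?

σ^2 ≡ 18^2 = 324
σ^4 ≡ 324^2 = 104976 ≡ 188
7 = 4 + 2 + 1, so σ^7 ≡ 188·324·18 ≡ 52 (mod 391)
σ^7 mod 391 = 52 matches H(m).

accept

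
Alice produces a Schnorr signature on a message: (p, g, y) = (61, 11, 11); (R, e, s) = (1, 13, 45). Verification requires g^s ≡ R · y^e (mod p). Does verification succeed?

passes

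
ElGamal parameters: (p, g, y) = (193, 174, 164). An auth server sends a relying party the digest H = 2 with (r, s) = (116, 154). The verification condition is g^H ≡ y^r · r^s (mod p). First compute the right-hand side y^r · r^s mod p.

168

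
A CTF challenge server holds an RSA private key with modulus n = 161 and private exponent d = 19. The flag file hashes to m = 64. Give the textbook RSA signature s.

Squares mod 161: m^1≡64, m^2≡71, m^4≡50, m^8≡85, m^16≡141
19 = 16 + 2 + 1, so m^19 ≡ 141·71·64 ≡ 85 (mod 161)

85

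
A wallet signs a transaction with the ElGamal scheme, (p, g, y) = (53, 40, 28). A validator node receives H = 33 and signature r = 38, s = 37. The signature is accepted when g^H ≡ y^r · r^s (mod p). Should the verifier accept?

Left side g^H mod p:
40^33 mod 53 = 38
Right side y^r · r^s mod p:
28^38 mod 53 = 36
38^37 mod 53 = 4
36·4 = 144 ≡ 38 (mod 53)
38 ≡ 38 (mod 53), so the signature is genuine.

accept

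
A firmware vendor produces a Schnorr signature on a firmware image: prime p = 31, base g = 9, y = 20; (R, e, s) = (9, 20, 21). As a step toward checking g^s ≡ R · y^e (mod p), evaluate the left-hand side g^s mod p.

Squares mod 31: 9^1≡9, 9^2≡19, 9^4≡20, 9^8≡28, 9^16≡9
21 = 16 + 4 + 1, so 9^21 ≡ 9·20·9 ≡ 8 (mod 31)

8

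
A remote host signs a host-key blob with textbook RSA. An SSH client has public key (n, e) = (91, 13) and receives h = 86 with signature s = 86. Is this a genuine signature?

genuine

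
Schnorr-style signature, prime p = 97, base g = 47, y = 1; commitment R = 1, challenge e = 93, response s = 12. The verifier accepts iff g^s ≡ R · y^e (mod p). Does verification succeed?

g^s mod p:
47^2 = 2209 ≡ 75
47^4 ≡ 75^2 = 5625 ≡ 96
47^8 ≡ 96^2 = 9216 ≡ 1
12 = 8 + 4, so 47^12 ≡ 1·96 ≡ 96 (mod 97)
R · y^e mod p:
1^2 = 1
1^4 ≡ 1^2 = 1
1^8 ≡ 1^2 = 1
1^16 ≡ 1^2 = 1
1^32 ≡ 1^2 = 1
1^64 ≡ 1^2 = 1
93 = 64 + 16 + 8 + 4 + 1, so 1^93 ≡ 1·1·1·1·1 ≡ 1 (mod 97)
1·1 = 1 ≡ 1 (mod 97)
96 ≠ 1; the check fails.

fails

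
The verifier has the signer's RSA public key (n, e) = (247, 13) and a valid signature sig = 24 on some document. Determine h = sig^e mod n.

sig^2 ≡ 24^2 = 576 ≡ 82
sig^4 ≡ 82^2 = 6724 ≡ 55
sig^8 ≡ 55^2 = 3025 ≡ 61
13 = 8 + 4 + 1, so sig^13 ≡ 61·55·24 ≡ 245 (mod 247)

245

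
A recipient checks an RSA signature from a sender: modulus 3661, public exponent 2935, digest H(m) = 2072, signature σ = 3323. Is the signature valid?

invalid

σ^2 ≡ 3323^2 = 11042329 ≡ 753
σ^4 ≡ 753^2 = 567009 ≡ 3215
σ^8 ≡ 3215^2 = 10336225 ≡ 1222
σ^16 ≡ 1222^2 = 1493284 ≡ 3257
σ^32 ≡ 3257^2 = 10608049 ≡ 2132
σ^64 ≡ 2132^2 = 4545424 ≡ 2123
σ^128 ≡ 2123^2 = 4507129 ≡ 438
σ^256 ≡ 438^2 = 191844 ≡ 1472
σ^512 ≡ 1472^2 = 2166784 ≡ 3133
σ^1024 ≡ 3133^2 = 9815689 ≡ 548
σ^2048 ≡ 548^2 = 300304 ≡ 102
2935 = 2048 + 512 + 256 + 64 + 32 + 16 + 4 + 2 + 1, so σ^2935 ≡ 102·3133·1472·2123·2132·3257·3215·753·3323 ≡ 3169 (mod 3661)
σ^2935 mod 3661 = 3169, but H(m) = 2072.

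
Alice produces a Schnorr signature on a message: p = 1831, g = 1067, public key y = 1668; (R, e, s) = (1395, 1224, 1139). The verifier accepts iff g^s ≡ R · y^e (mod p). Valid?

no

g^s mod p:
1067^2 = 1138489 ≡ 1438
1067^4 ≡ 1438^2 = 2067844 ≡ 645
1067^8 ≡ 645^2 = 416025 ≡ 388
1067^16 ≡ 388^2 = 150544 ≡ 402
1067^32 ≡ 402^2 = 161604 ≡ 476
1067^64 ≡ 476^2 = 226576 ≡ 1363
1067^128 ≡ 1363^2 = 1857769 ≡ 1135
1067^256 ≡ 1135^2 = 1288225 ≡ 1032
1067^512 ≡ 1032^2 = 1065024 ≡ 1213
1067^1024 ≡ 1213^2 = 1471369 ≡ 1076
1139 = 1024 + 64 + 32 + 16 + 2 + 1, so 1067^1139 ≡ 1076·1363·476·402·1438·1067 ≡ 721 (mod 1831)
R · y^e mod p:
1668^2 = 2782224 ≡ 935
1668^4 ≡ 935^2 = 874225 ≡ 838
1668^8 ≡ 838^2 = 702244 ≡ 971
1668^16 ≡ 971^2 = 942841 ≡ 1707
1668^32 ≡ 1707^2 = 2913849 ≡ 728
1668^64 ≡ 728^2 = 529984 ≡ 825
1668^128 ≡ 825^2 = 680625 ≡ 1324
1668^256 ≡ 1324^2 = 1752976 ≡ 709
1668^512 ≡ 709^2 = 502681 ≡ 987
1668^1024 ≡ 987^2 = 974169 ≡ 77
1224 = 1024 + 128 + 64 + 8, so 1668^1224 ≡ 77·1324·825·971 ≡ 1805 (mod 1831)
1395·1805 = 2517975 ≡ 350 (mod 1831)
721 ≠ 350; the check fails.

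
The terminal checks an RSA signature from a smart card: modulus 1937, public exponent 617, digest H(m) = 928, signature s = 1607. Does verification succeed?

s^2 ≡ 1607^2 = 2582449 ≡ 428
s^4 ≡ 428^2 = 183184 ≡ 1106
s^8 ≡ 1106^2 = 1223236 ≡ 989
s^16 ≡ 989^2 = 978121 ≡ 1873
s^32 ≡ 1873^2 = 3508129 ≡ 222
s^64 ≡ 222^2 = 49284 ≡ 859
s^128 ≡ 859^2 = 737881 ≡ 1821
s^256 ≡ 1821^2 = 3316041 ≡ 1834
s^512 ≡ 1834^2 = 3363556 ≡ 924
617 = 512 + 64 + 32 + 8 + 1, so s^617 ≡ 924·859·222·989·1607 ≡ 1009 (mod 1937)
1009 ≠ 928, so verification fails.

fails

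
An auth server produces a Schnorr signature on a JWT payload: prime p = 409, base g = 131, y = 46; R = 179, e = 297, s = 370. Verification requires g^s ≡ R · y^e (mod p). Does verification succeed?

passes

g^s mod p:
131^2 = 17161 ≡ 392
131^4 ≡ 392^2 = 153664 ≡ 289
131^8 ≡ 289^2 = 83521 ≡ 85
131^16 ≡ 85^2 = 7225 ≡ 272
131^32 ≡ 272^2 = 73984 ≡ 364
131^64 ≡ 364^2 = 132496 ≡ 389
131^128 ≡ 389^2 = 151321 ≡ 400
131^256 ≡ 400^2 = 160000 ≡ 81
370 = 256 + 64 + 32 + 16 + 2, so 131^370 ≡ 81·389·364·272·392 ≡ 20 (mod 409)
R · y^e mod p:
46^2 = 2116 ≡ 71
46^4 ≡ 71^2 = 5041 ≡ 133
46^8 ≡ 133^2 = 17689 ≡ 102
46^16 ≡ 102^2 = 10404 ≡ 179
46^32 ≡ 179^2 = 32041 ≡ 139
46^64 ≡ 139^2 = 19321 ≡ 98
46^128 ≡ 98^2 = 9604 ≡ 197
46^256 ≡ 197^2 = 38809 ≡ 363
297 = 256 + 32 + 8 + 1, so 46^297 ≡ 363·139·102·46 ≡ 320 (mod 409)
179·320 = 57280 ≡ 20 (mod 409)
20 ≡ 20 (mod 409); signature holds.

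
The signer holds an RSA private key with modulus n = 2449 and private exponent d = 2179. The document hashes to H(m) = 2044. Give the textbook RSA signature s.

728

(H(m))^2 ≡ 2044^2 = 4177936 ≡ 2391
(H(m))^4 ≡ 2391^2 = 5716881 ≡ 915
(H(m))^8 ≡ 915^2 = 837225 ≡ 2116
(H(m))^16 ≡ 2116^2 = 4477456 ≡ 684
(H(m))^32 ≡ 684^2 = 467856 ≡ 97
(H(m))^64 ≡ 97^2 = 9409 ≡ 2062
(H(m))^128 ≡ 2062^2 = 4251844 ≡ 380
(H(m))^256 ≡ 380^2 = 144400 ≡ 2358
(H(m))^512 ≡ 2358^2 = 5560164 ≡ 934
(H(m))^1024 ≡ 934^2 = 872356 ≡ 512
(H(m))^2048 ≡ 512^2 = 262144 ≡ 101
2179 = 2048 + 128 + 2 + 1, so (H(m))^2179 ≡ 101·380·2391·2044 ≡ 728 (mod 2449)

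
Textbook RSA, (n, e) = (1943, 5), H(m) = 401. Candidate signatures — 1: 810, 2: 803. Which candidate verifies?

2

Candidate 1: 810^5 mod 1943 = 1679
Candidate 2: 803^5 mod 1943 = 401
  → matches H(m) = 401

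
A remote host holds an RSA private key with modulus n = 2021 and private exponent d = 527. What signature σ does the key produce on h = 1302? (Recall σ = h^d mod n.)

Squares mod 2021: h^1≡1302, h^2≡1606, h^4≡440, h^8≡1605, h^16≡1271, h^32≡662, h^64≡1708, h^128≡961, h^256≡1945, h^512≡1734
527 = 512 + 8 + 4 + 2 + 1, so h^527 ≡ 1734·1605·440·1606·1302 ≡ 1404 (mod 2021)

1404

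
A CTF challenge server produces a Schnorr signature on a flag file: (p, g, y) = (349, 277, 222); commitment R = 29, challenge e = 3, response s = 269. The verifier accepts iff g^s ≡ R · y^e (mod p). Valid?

no

g^s mod p:
277^2 = 76729 ≡ 298
277^4 ≡ 298^2 = 88804 ≡ 158
277^8 ≡ 158^2 = 24964 ≡ 185
277^16 ≡ 185^2 = 34225 ≡ 23
277^32 ≡ 23^2 = 529 ≡ 180
277^64 ≡ 180^2 = 32400 ≡ 292
277^128 ≡ 292^2 = 85264 ≡ 108
277^256 ≡ 108^2 = 11664 ≡ 147
269 = 256 + 8 + 4 + 1, so 277^269 ≡ 147·185·158·277 ≡ 32 (mod 349)
R · y^e mod p:
222^2 = 49284 ≡ 75
3 = 2 + 1, so 222^3 ≡ 75·222 ≡ 247 (mod 349)
29·247 = 7163 ≡ 183 (mod 349)
32 ≠ 183; the check fails.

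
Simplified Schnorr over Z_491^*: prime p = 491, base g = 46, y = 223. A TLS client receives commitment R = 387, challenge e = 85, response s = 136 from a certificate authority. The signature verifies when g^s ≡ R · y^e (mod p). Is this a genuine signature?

forged

g^s mod p:
46^2 = 2116 ≡ 152
46^4 ≡ 152^2 = 23104 ≡ 27
46^8 ≡ 27^2 = 729 ≡ 238
46^16 ≡ 238^2 = 56644 ≡ 179
46^32 ≡ 179^2 = 32041 ≡ 126
46^64 ≡ 126^2 = 15876 ≡ 164
46^128 ≡ 164^2 = 26896 ≡ 382
136 = 128 + 8, so 46^136 ≡ 382·238 ≡ 81 (mod 491)
R · y^e mod p:
223^2 = 49729 ≡ 138
223^4 ≡ 138^2 = 19044 ≡ 386
223^8 ≡ 386^2 = 148996 ≡ 223
223^16 ≡ 223^2 = 49729 ≡ 138
223^32 ≡ 138^2 = 19044 ≡ 386
223^64 ≡ 386^2 = 148996 ≡ 223
85 = 64 + 16 + 4 + 1, so 223^85 ≡ 223·138·386·223 ≡ 223 (mod 491)
387·223 = 86301 ≡ 376 (mod 491)
81 ≠ 376; the check fails.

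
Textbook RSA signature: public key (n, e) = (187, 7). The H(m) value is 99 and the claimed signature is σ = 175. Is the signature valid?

invalid

σ^2 ≡ 175^2 = 30625 ≡ 144
σ^4 ≡ 144^2 = 20736 ≡ 166
7 = 4 + 2 + 1, so σ^7 ≡ 166·144·175 ≡ 10 (mod 187)
σ^7 mod 187 = 10, but H(m) = 99.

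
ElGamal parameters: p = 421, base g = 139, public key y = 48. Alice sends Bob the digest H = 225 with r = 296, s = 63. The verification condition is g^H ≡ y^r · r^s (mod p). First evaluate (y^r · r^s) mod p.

370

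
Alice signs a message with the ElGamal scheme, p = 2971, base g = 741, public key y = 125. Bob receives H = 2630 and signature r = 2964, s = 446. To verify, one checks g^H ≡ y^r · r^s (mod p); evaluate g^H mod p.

2579

741^2 = 549081 ≡ 2417
741^4 ≡ 2417^2 = 5841889 ≡ 903
741^8 ≡ 903^2 = 815409 ≡ 1355
741^16 ≡ 1355^2 = 1836025 ≡ 2918
741^32 ≡ 2918^2 = 8514724 ≡ 2809
741^64 ≡ 2809^2 = 7890481 ≡ 2476
741^128 ≡ 2476^2 = 6130576 ≡ 1403
741^256 ≡ 1403^2 = 1968409 ≡ 1607
741^512 ≡ 1607^2 = 2582449 ≡ 650
741^1024 ≡ 650^2 = 422500 ≡ 618
741^2048 ≡ 618^2 = 381924 ≡ 1636
2630 = 2048 + 512 + 64 + 4 + 2, so 741^2630 ≡ 1636·650·2476·903·2417 ≡ 2579 (mod 2971)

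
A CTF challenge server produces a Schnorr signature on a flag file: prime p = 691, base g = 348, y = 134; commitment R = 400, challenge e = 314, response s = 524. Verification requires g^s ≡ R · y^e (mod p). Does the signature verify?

verifies

g^s mod p:
348^2 = 121104 ≡ 179
348^4 ≡ 179^2 = 32041 ≡ 255
348^8 ≡ 255^2 = 65025 ≡ 71
348^16 ≡ 71^2 = 5041 ≡ 204
348^32 ≡ 204^2 = 41616 ≡ 156
348^64 ≡ 156^2 = 24336 ≡ 151
348^128 ≡ 151^2 = 22801 ≡ 689
348^256 ≡ 689^2 = 474721 ≡ 4
348^512 ≡ 4^2 = 16
524 = 512 + 8 + 4, so 348^524 ≡ 16·71·255 ≡ 151 (mod 691)
R · y^e mod p:
134^2 = 17956 ≡ 681
134^4 ≡ 681^2 = 463761 ≡ 100
134^8 ≡ 100^2 = 10000 ≡ 326
134^16 ≡ 326^2 = 106276 ≡ 553
134^32 ≡ 553^2 = 305809 ≡ 387
134^64 ≡ 387^2 = 149769 ≡ 513
134^128 ≡ 513^2 = 263169 ≡ 589
134^256 ≡ 589^2 = 346921 ≡ 39
314 = 256 + 32 + 16 + 8 + 2, so 134^314 ≡ 39·387·553·326·681 ≡ 586 (mod 691)
400·586 = 234400 ≡ 151 (mod 691)
151 ≡ 151 (mod 691); signature holds.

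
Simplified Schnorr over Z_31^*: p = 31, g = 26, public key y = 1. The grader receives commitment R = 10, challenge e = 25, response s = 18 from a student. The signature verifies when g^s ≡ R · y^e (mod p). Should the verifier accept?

g^s mod p:
26^2 = 676 ≡ 25
26^4 ≡ 25^2 = 625 ≡ 5
26^8 ≡ 5^2 = 25
26^16 ≡ 25^2 = 625 ≡ 5
18 = 16 + 2, so 26^18 ≡ 5·25 ≡ 1 (mod 31)
R · y^e mod p:
1^2 = 1
1^4 ≡ 1^2 = 1
1^8 ≡ 1^2 = 1
1^16 ≡ 1^2 = 1
25 = 16 + 8 + 1, so 1^25 ≡ 1·1·1 ≡ 1 (mod 31)
10·1 = 10 ≡ 10 (mod 31)
1 ≠ 10; the check fails.

reject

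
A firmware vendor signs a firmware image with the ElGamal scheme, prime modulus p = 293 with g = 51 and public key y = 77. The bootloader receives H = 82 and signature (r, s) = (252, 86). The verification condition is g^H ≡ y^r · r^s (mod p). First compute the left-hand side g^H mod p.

Squares mod 293: 51^1≡51, 51^2≡257, 51^4≡124, 51^8≡140, 51^16≡262, 51^32≡82, 51^64≡278
82 = 64 + 16 + 2, so 51^82 ≡ 278·262·257 ≡ 254 (mod 293)

254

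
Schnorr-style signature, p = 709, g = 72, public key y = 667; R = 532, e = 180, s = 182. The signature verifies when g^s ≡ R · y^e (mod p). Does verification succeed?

g^s mod p:
72^2 = 5184 ≡ 221
72^4 ≡ 221^2 = 48841 ≡ 629
72^8 ≡ 629^2 = 395641 ≡ 19
72^16 ≡ 19^2 = 361
72^32 ≡ 361^2 = 130321 ≡ 574
72^64 ≡ 574^2 = 329476 ≡ 500
72^128 ≡ 500^2 = 250000 ≡ 432
182 = 128 + 32 + 16 + 4 + 2, so 72^182 ≡ 432·574·361·629·221 ≡ 649 (mod 709)
R · y^e mod p:
667^2 = 444889 ≡ 346
667^4 ≡ 346^2 = 119716 ≡ 604
667^8 ≡ 604^2 = 364816 ≡ 390
667^16 ≡ 390^2 = 152100 ≡ 374
667^32 ≡ 374^2 = 139876 ≡ 203
667^64 ≡ 203^2 = 41209 ≡ 87
667^128 ≡ 87^2 = 7569 ≡ 479
180 = 128 + 32 + 16 + 4, so 667^180 ≡ 479·203·374·604 ≡ 469 (mod 709)
532·469 = 249508 ≡ 649 (mod 709)
649 ≡ 649 (mod 709); signature holds.

passes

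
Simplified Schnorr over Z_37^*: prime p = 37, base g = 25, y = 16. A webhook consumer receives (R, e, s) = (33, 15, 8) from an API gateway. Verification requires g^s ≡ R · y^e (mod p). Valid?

yes

g^s mod p:
25^2 = 625 ≡ 33
25^4 ≡ 33^2 = 1089 ≡ 16
25^8 ≡ 16^2 = 256 ≡ 34
R · y^e mod p:
16^2 = 256 ≡ 34
16^4 ≡ 34^2 = 1156 ≡ 9
16^8 ≡ 9^2 = 81 ≡ 7
15 = 8 + 4 + 2 + 1, so 16^15 ≡ 7·9·34·16 ≡ 10 (mod 37)
33·10 = 330 ≡ 34 (mod 37)
34 ≡ 34 (mod 37); signature holds.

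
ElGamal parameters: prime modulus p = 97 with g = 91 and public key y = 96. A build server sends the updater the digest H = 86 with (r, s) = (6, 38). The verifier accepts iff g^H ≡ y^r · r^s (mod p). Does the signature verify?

verifies

Left side g^H mod p:
91^2 = 8281 ≡ 36
91^4 ≡ 36^2 = 1296 ≡ 35
91^8 ≡ 35^2 = 1225 ≡ 61
91^16 ≡ 61^2 = 3721 ≡ 35
91^32 ≡ 35^2 = 1225 ≡ 61
91^64 ≡ 61^2 = 3721 ≡ 35
86 = 64 + 16 + 4 + 2, so 91^86 ≡ 35·35·35·36 ≡ 36 (mod 97)
Right side y^r · r^s mod p:
96^2 = 9216 ≡ 1
96^4 ≡ 1^2 = 1
6 = 4 + 2, so 96^6 ≡ 1·1 ≡ 1 (mod 97)
6^2 = 36
6^4 ≡ 36^2 = 1296 ≡ 35
6^8 ≡ 35^2 = 1225 ≡ 61
6^16 ≡ 61^2 = 3721 ≡ 35
6^32 ≡ 35^2 = 1225 ≡ 61
38 = 32 + 4 + 2, so 6^38 ≡ 61·35·36 ≡ 36 (mod 97)
1·36 = 36 ≡ 36 (mod 97)
36 ≡ 36 (mod 97), so the signature is genuine.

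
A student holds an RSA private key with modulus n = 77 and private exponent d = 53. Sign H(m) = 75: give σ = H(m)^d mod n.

3

(H(m))^2 ≡ 75^2 = 5625 ≡ 4
(H(m))^4 ≡ 4^2 = 16
(H(m))^8 ≡ 16^2 = 256 ≡ 25
(H(m))^16 ≡ 25^2 = 625 ≡ 9
(H(m))^32 ≡ 9^2 = 81 ≡ 4
53 = 32 + 16 + 4 + 1, so (H(m))^53 ≡ 4·9·16·75 ≡ 3 (mod 77)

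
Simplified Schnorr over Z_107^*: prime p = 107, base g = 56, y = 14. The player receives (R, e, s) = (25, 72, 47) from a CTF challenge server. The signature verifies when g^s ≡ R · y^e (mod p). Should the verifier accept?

g^s mod p:
56^2 = 3136 ≡ 33
56^4 ≡ 33^2 = 1089 ≡ 19
56^8 ≡ 19^2 = 361 ≡ 40
56^16 ≡ 40^2 = 1600 ≡ 102
56^32 ≡ 102^2 = 10404 ≡ 25
47 = 32 + 8 + 4 + 2 + 1, so 56^47 ≡ 25·40·19·33·56 ≡ 57 (mod 107)
R · y^e mod p:
14^2 = 196 ≡ 89
14^4 ≡ 89^2 = 7921 ≡ 3
14^8 ≡ 3^2 = 9
14^16 ≡ 9^2 = 81
14^32 ≡ 81^2 = 6561 ≡ 34
14^64 ≡ 34^2 = 1156 ≡ 86
72 = 64 + 8, so 14^72 ≡ 86·9 ≡ 25 (mod 107)
25·25 = 625 ≡ 90 (mod 107)
57 ≠ 90; the check fails.

reject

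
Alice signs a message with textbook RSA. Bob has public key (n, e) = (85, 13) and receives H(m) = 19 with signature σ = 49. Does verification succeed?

passes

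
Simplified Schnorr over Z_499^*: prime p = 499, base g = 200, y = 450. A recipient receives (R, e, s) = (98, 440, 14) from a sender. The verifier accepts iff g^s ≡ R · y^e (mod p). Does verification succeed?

g^s mod p:
Squares mod 499: 200^1≡200, 200^2≡80, 200^4≡412, 200^8≡84
14 = 8 + 4 + 2, so 200^14 ≡ 84·412·80 ≡ 188 (mod 499)
R · y^e mod p:
Squares mod 499: 450^1≡450, 450^2≡405, 450^4≡353, 450^8≡358, 450^16≡420, 450^32≡253, 450^64≡137, 450^128≡306, 450^256≡323
440 = 256 + 128 + 32 + 16 + 8, so 450^440 ≡ 323·306·253·420·358 ≡ 326 (mod 499)
98·326 = 31948 ≡ 12 (mod 499)
188 ≠ 12; the check fails.

fails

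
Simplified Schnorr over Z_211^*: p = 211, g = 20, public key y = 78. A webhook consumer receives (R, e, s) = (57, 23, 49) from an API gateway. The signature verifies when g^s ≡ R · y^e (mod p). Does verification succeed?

g^s mod p:
Squares mod 211: 20^1≡20, 20^2≡189, 20^4≡62, 20^8≡46, 20^16≡6, 20^32≡36
49 = 32 + 16 + 1, so 20^49 ≡ 36·6·20 ≡ 100 (mod 211)
R · y^e mod p:
Squares mod 211: 78^1≡78, 78^2≡176, 78^4≡170, 78^8≡204, 78^16≡49
23 = 16 + 4 + 2 + 1, so 78^23 ≡ 49·170·176·78 ≡ 47 (mod 211)
57·47 = 2679 ≡ 147 (mod 211)
100 ≠ 147; the check fails.

fails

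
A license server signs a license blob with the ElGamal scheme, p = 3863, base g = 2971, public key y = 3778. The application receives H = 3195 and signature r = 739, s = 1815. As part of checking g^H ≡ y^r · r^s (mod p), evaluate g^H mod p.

9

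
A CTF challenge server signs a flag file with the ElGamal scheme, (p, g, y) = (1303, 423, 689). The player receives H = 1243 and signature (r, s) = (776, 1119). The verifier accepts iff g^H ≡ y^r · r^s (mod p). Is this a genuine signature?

genuine

Left side g^H mod p:
423^2 = 178929 ≡ 418
423^4 ≡ 418^2 = 174724 ≡ 122
423^8 ≡ 122^2 = 14884 ≡ 551
423^16 ≡ 551^2 = 303601 ≡ 2
423^32 ≡ 2^2 = 4
423^64 ≡ 4^2 = 16
423^128 ≡ 16^2 = 256
423^256 ≡ 256^2 = 65536 ≡ 386
423^512 ≡ 386^2 = 148996 ≡ 454
423^1024 ≡ 454^2 = 206116 ≡ 242
1243 = 1024 + 128 + 64 + 16 + 8 + 2 + 1, so 423^1243 ≡ 242·256·16·2·551·418·423 ≡ 1108 (mod 1303)
Right side y^r · r^s mod p:
689^2 = 474721 ≡ 429
689^4 ≡ 429^2 = 184041 ≡ 318
689^8 ≡ 318^2 = 101124 ≡ 793
689^16 ≡ 793^2 = 628849 ≡ 803
689^32 ≡ 803^2 = 644809 ≡ 1127
689^64 ≡ 1127^2 = 1270129 ≡ 1007
689^128 ≡ 1007^2 = 1014049 ≡ 315
689^256 ≡ 315^2 = 99225 ≡ 197
689^512 ≡ 197^2 = 38809 ≡ 1022
776 = 512 + 256 + 8, so 689^776 ≡ 1022·197·793 ≡ 1272 (mod 1303)
776^2 = 602176 ≡ 190
776^4 ≡ 190^2 = 36100 ≡ 919
776^8 ≡ 919^2 = 844561 ≡ 217
776^16 ≡ 217^2 = 47089 ≡ 181
776^32 ≡ 181^2 = 32761 ≡ 186
776^64 ≡ 186^2 = 34596 ≡ 718
776^128 ≡ 718^2 = 515524 ≡ 839
776^256 ≡ 839^2 = 703921 ≡ 301
776^512 ≡ 301^2 = 90601 ≡ 694
776^1024 ≡ 694^2 = 481636 ≡ 829
1119 = 1024 + 64 + 16 + 8 + 4 + 2 + 1, so 776^1119 ≡ 829·718·181·217·919·190·776 ≡ 931 (mod 1303)
1272·931 = 1184232 ≡ 1108 (mod 1303)
1108 ≡ 1108 (mod 1303), so the signature is genuine.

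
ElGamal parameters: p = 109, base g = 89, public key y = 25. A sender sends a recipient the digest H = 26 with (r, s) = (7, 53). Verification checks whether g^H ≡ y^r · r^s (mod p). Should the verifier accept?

Left side g^H mod p:
89^2 = 7921 ≡ 73
89^4 ≡ 73^2 = 5329 ≡ 97
89^8 ≡ 97^2 = 9409 ≡ 35
89^16 ≡ 35^2 = 1225 ≡ 26
26 = 16 + 8 + 2, so 89^26 ≡ 26·35·73 ≡ 49 (mod 109)
Right side y^r · r^s mod p:
25^2 = 625 ≡ 80
25^4 ≡ 80^2 = 6400 ≡ 78
7 = 4 + 2 + 1, so 25^7 ≡ 78·80·25 ≡ 21 (mod 109)
7^2 = 49
7^4 ≡ 49^2 = 2401 ≡ 3
7^8 ≡ 3^2 = 9
7^16 ≡ 9^2 = 81
7^32 ≡ 81^2 = 6561 ≡ 21
53 = 32 + 16 + 4 + 1, so 7^53 ≡ 21·81·3·7 ≡ 78 (mod 109)
21·78 = 1638 ≡ 3 (mod 109)
49 ≠ 3, so verification fails.

reject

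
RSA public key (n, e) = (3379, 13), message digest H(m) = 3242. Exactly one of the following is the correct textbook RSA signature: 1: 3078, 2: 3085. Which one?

1

Candidate 1: 3078^2 = 9474084 ≡ 2747; 3078^4 ≡ 2747^2 = 7546009 ≡ 702; 3078^8 ≡ 702^2 = 492804 ≡ 2849; 13 = 8 + 4 + 1, so 3078^13 ≡ 2849·702·3078 ≡ 3242 (mod 3379)
  → matches H(m) = 3242
Candidate 2: 3085^2 = 9517225 ≡ 1961; 3085^4 ≡ 1961^2 = 3845521 ≡ 219; 3085^8 ≡ 219^2 = 47961 ≡ 655; 13 = 8 + 4 + 1, so 3085^13 ≡ 655·219·3085 ≡ 469 (mod 3379)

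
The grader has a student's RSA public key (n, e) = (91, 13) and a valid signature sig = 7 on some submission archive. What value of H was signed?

7

sig^2 ≡ 7^2 = 49
sig^4 ≡ 49^2 = 2401 ≡ 35
sig^8 ≡ 35^2 = 1225 ≡ 42
13 = 8 + 4 + 1, so sig^13 ≡ 42·35·7 ≡ 7 (mod 91)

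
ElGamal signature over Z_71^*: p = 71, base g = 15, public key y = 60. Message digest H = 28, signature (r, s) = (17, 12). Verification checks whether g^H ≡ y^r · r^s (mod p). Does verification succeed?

Left side g^H mod p:
15^2 = 225 ≡ 12
15^4 ≡ 12^2 = 144 ≡ 2
15^8 ≡ 2^2 = 4
15^16 ≡ 4^2 = 16
28 = 16 + 8 + 4, so 15^28 ≡ 16·4·2 ≡ 57 (mod 71)
Right side y^r · r^s mod p:
60^2 = 3600 ≡ 50
60^4 ≡ 50^2 = 2500 ≡ 15
60^8 ≡ 15^2 = 225 ≡ 12
60^16 ≡ 12^2 = 144 ≡ 2
17 = 16 + 1, so 60^17 ≡ 2·60 ≡ 49 (mod 71)
17^2 = 289 ≡ 5
17^4 ≡ 5^2 = 25
17^8 ≡ 25^2 = 625 ≡ 57
12 = 8 + 4, so 17^12 ≡ 57·25 ≡ 5 (mod 71)
49·5 = 245 ≡ 32 (mod 71)
57 ≠ 32, so verification fails.

fails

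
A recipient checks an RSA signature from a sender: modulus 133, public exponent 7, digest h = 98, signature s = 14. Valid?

s^2 ≡ 14^2 = 196 ≡ 63
s^4 ≡ 63^2 = 3969 ≡ 112
7 = 4 + 2 + 1, so s^7 ≡ 112·63·14 ≡ 98 (mod 133)
98 = h, so the signature checks out.

yes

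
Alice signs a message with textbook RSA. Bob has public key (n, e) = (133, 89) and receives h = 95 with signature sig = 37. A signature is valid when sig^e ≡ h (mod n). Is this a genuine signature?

forged

sig^2 ≡ 37^2 = 1369 ≡ 39
sig^4 ≡ 39^2 = 1521 ≡ 58
sig^8 ≡ 58^2 = 3364 ≡ 39
sig^16 ≡ 39^2 = 1521 ≡ 58
sig^32 ≡ 58^2 = 3364 ≡ 39
sig^64 ≡ 39^2 = 1521 ≡ 58
89 = 64 + 16 + 8 + 1, so sig^89 ≡ 58·58·39·37 ≡ 18 (mod 133)
sig^89 mod 133 = 18, but h = 95.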